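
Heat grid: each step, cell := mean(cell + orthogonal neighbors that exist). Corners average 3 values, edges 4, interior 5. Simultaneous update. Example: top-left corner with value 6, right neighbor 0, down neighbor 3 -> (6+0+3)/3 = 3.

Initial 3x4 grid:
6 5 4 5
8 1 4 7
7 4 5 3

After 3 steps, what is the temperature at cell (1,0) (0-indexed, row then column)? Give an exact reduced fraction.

Step 1: cell (1,0) = 11/2
Step 2: cell (1,0) = 677/120
Step 3: cell (1,0) = 37351/7200
Full grid after step 3:
  2831/540 8579/1800 16693/3600 10217/2160
  37351/7200 28843/6000 13519/3000 67087/14400
  11339/2160 34091/7200 10837/2400 413/90

Answer: 37351/7200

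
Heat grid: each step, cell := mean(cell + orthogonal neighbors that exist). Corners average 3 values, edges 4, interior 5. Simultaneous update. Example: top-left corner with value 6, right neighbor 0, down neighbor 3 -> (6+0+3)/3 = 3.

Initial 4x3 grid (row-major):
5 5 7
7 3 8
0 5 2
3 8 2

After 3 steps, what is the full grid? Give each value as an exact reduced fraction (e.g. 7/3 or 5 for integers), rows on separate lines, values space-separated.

Answer: 5483/1080 2327/450 12001/2160
16001/3600 29681/6000 35527/7200
7513/1800 24931/6000 10909/2400
2089/540 29707/7200 2977/720

Derivation:
After step 1:
  17/3 5 20/3
  15/4 28/5 5
  15/4 18/5 17/4
  11/3 9/2 4
After step 2:
  173/36 86/15 50/9
  563/120 459/100 1291/240
  443/120 217/50 337/80
  143/36 473/120 17/4
After step 3:
  5483/1080 2327/450 12001/2160
  16001/3600 29681/6000 35527/7200
  7513/1800 24931/6000 10909/2400
  2089/540 29707/7200 2977/720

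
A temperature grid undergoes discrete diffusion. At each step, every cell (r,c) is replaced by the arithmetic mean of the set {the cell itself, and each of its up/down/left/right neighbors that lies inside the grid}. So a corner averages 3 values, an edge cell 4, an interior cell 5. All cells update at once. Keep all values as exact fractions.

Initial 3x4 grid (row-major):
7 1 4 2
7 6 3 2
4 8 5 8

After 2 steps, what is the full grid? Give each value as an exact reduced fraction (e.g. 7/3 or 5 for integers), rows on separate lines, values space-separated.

Answer: 31/6 17/4 41/12 107/36
67/12 101/20 17/4 185/48
217/36 277/48 83/16 59/12

Derivation:
After step 1:
  5 9/2 5/2 8/3
  6 5 4 15/4
  19/3 23/4 6 5
After step 2:
  31/6 17/4 41/12 107/36
  67/12 101/20 17/4 185/48
  217/36 277/48 83/16 59/12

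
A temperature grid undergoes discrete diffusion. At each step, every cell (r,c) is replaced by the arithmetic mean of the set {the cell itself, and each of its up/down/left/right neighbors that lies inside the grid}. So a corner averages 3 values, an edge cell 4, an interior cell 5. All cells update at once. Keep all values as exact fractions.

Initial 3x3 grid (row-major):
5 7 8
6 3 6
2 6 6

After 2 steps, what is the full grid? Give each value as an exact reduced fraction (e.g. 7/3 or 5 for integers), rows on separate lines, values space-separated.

After step 1:
  6 23/4 7
  4 28/5 23/4
  14/3 17/4 6
After step 2:
  21/4 487/80 37/6
  76/15 507/100 487/80
  155/36 1231/240 16/3

Answer: 21/4 487/80 37/6
76/15 507/100 487/80
155/36 1231/240 16/3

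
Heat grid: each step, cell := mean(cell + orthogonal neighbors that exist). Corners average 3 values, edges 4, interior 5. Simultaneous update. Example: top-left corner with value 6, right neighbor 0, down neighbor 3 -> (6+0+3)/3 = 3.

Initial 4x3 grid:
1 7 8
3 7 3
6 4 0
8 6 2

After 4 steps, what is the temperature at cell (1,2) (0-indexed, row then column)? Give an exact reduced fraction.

Answer: 107927/24000

Derivation:
Step 1: cell (1,2) = 9/2
Step 2: cell (1,2) = 351/80
Step 3: cell (1,2) = 10853/2400
Step 4: cell (1,2) = 107927/24000
Full grid after step 4:
  622373/129600 4152277/864000 69247/14400
  64123/13500 1682273/360000 107927/24000
  16357/3375 808949/180000 906223/216000
  78991/16200 243917/54000 264739/64800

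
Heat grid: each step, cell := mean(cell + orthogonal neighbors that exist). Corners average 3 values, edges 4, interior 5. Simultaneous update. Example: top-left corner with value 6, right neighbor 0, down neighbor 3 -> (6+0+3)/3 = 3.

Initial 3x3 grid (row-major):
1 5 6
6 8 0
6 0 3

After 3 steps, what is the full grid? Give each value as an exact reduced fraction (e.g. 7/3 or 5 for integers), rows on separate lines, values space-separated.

After step 1:
  4 5 11/3
  21/4 19/5 17/4
  4 17/4 1
After step 2:
  19/4 247/60 155/36
  341/80 451/100 763/240
  9/2 261/80 19/6
After step 3:
  3151/720 7957/1800 8353/2160
  7209/1600 23197/6000 54581/14400
  481/120 18527/4800 1153/360

Answer: 3151/720 7957/1800 8353/2160
7209/1600 23197/6000 54581/14400
481/120 18527/4800 1153/360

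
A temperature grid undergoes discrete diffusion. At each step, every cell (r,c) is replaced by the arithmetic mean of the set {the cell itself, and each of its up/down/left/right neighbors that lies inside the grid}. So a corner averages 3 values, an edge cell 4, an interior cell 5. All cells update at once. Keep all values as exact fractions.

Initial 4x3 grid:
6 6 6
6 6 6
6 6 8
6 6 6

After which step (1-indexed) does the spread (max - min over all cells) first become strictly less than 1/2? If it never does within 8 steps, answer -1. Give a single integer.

Step 1: max=20/3, min=6, spread=2/3
Step 2: max=391/60, min=6, spread=31/60
Step 3: max=3451/540, min=6, spread=211/540
  -> spread < 1/2 first at step 3
Step 4: max=340897/54000, min=5447/900, spread=14077/54000
Step 5: max=3056407/486000, min=327683/54000, spread=5363/24300
Step 6: max=91220809/14580000, min=182869/30000, spread=93859/583200
Step 7: max=5459074481/874800000, min=296936467/48600000, spread=4568723/34992000
Step 8: max=326708435629/52488000000, min=8929618889/1458000000, spread=8387449/83980800

Answer: 3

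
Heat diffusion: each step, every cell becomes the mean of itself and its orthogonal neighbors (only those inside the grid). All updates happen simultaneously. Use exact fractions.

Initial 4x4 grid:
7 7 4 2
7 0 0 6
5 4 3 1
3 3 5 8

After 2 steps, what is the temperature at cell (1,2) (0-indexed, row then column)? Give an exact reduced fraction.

Answer: 143/50

Derivation:
Step 1: cell (1,2) = 13/5
Step 2: cell (1,2) = 143/50
Full grid after step 2:
  65/12 367/80 287/80 19/6
  201/40 369/100 143/50 267/80
  97/24 177/50 349/100 841/240
  73/18 91/24 473/120 167/36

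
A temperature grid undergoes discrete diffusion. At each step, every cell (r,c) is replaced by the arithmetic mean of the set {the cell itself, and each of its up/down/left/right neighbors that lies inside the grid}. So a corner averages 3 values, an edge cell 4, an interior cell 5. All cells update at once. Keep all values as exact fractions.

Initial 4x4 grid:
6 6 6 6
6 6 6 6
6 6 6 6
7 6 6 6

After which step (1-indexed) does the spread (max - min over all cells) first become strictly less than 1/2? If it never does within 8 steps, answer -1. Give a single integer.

Step 1: max=19/3, min=6, spread=1/3
  -> spread < 1/2 first at step 1
Step 2: max=113/18, min=6, spread=5/18
Step 3: max=1337/216, min=6, spread=41/216
Step 4: max=39923/6480, min=6, spread=1043/6480
Step 5: max=1191953/194400, min=6, spread=25553/194400
Step 6: max=35663459/5832000, min=108079/18000, spread=645863/5832000
Step 7: max=1067401691/174960000, min=720971/120000, spread=16225973/174960000
Step 8: max=31970277983/5248800000, min=324701/54000, spread=409340783/5248800000

Answer: 1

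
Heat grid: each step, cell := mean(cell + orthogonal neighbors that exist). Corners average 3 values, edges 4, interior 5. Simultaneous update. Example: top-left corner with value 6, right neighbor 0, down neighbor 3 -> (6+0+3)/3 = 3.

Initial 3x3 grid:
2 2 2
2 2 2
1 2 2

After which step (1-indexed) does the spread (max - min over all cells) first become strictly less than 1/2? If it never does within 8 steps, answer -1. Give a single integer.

Step 1: max=2, min=5/3, spread=1/3
  -> spread < 1/2 first at step 1
Step 2: max=2, min=31/18, spread=5/18
Step 3: max=2, min=391/216, spread=41/216
Step 4: max=709/360, min=23789/12960, spread=347/2592
Step 5: max=7043/3600, min=1448263/777600, spread=2921/31104
Step 6: max=838517/432000, min=87483461/46656000, spread=24611/373248
Step 7: max=18783259/9720000, min=5279997967/2799360000, spread=207329/4478976
Step 8: max=997998401/518400000, min=317893247549/167961600000, spread=1746635/53747712

Answer: 1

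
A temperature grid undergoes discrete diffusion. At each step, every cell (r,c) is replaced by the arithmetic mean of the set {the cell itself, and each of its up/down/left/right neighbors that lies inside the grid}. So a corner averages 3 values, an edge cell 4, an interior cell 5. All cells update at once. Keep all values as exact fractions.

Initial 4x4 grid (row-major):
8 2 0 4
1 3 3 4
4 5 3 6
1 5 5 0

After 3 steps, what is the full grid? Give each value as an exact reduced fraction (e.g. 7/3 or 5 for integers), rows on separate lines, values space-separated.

Answer: 7153/2160 11387/3600 10799/3600 1609/540
24829/7200 19771/6000 1198/375 12059/3600
24797/7200 1319/375 4337/1200 503/144
379/108 25967/7200 5171/1440 7999/2160

Derivation:
After step 1:
  11/3 13/4 9/4 8/3
  4 14/5 13/5 17/4
  11/4 4 22/5 13/4
  10/3 4 13/4 11/3
After step 2:
  131/36 359/120 323/120 55/18
  793/240 333/100 163/50 383/120
  169/48 359/100 7/2 467/120
  121/36 175/48 919/240 61/18
After step 3:
  7153/2160 11387/3600 10799/3600 1609/540
  24829/7200 19771/6000 1198/375 12059/3600
  24797/7200 1319/375 4337/1200 503/144
  379/108 25967/7200 5171/1440 7999/2160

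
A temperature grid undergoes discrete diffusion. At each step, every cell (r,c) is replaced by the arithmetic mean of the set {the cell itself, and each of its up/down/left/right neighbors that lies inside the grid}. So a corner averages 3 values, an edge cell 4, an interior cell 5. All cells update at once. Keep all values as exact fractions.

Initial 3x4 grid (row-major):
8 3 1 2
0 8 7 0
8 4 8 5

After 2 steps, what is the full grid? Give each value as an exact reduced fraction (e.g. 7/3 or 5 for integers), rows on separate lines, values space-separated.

Answer: 44/9 979/240 281/80 31/12
271/60 136/25 439/100 409/120
17/3 107/20 83/15 83/18

Derivation:
After step 1:
  11/3 5 13/4 1
  6 22/5 24/5 7/2
  4 7 6 13/3
After step 2:
  44/9 979/240 281/80 31/12
  271/60 136/25 439/100 409/120
  17/3 107/20 83/15 83/18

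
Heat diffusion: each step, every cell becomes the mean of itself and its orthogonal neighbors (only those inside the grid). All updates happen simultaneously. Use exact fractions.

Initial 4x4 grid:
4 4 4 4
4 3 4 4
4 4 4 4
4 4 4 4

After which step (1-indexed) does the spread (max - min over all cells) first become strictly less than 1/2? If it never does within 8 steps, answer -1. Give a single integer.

Answer: 1

Derivation:
Step 1: max=4, min=15/4, spread=1/4
  -> spread < 1/2 first at step 1
Step 2: max=4, min=189/50, spread=11/50
Step 3: max=4, min=9233/2400, spread=367/2400
Step 4: max=2387/600, min=41629/10800, spread=1337/10800
Step 5: max=71531/18000, min=1254331/324000, spread=33227/324000
Step 6: max=427951/108000, min=37665673/9720000, spread=849917/9720000
Step 7: max=6411467/1620000, min=1132685653/291600000, spread=21378407/291600000
Step 8: max=1920311657/486000000, min=34025537629/8748000000, spread=540072197/8748000000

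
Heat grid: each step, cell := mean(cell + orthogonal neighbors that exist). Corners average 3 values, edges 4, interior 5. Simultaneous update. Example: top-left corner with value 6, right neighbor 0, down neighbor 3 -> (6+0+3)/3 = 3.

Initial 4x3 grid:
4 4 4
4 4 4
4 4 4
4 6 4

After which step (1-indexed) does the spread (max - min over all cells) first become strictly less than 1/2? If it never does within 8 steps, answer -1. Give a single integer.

Answer: 3

Derivation:
Step 1: max=14/3, min=4, spread=2/3
Step 2: max=547/120, min=4, spread=67/120
Step 3: max=4757/1080, min=4, spread=437/1080
  -> spread < 1/2 first at step 3
Step 4: max=1885531/432000, min=2009/500, spread=29951/86400
Step 5: max=16767821/3888000, min=13658/3375, spread=206761/777600
Step 6: max=6676995571/1555200000, min=10965671/2700000, spread=14430763/62208000
Step 7: max=398355741689/93312000000, min=881652727/216000000, spread=139854109/746496000
Step 8: max=23817351890251/5598720000000, min=79611228977/19440000000, spread=7114543559/44789760000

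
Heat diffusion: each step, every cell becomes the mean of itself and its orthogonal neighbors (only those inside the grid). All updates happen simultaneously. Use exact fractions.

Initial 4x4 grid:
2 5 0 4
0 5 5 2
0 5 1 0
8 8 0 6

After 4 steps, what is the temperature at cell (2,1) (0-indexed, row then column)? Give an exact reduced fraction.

Step 1: cell (2,1) = 19/5
Step 2: cell (2,1) = 37/10
Step 3: cell (2,1) = 1063/300
Step 4: cell (2,1) = 157061/45000
Full grid after step 4:
  92707/32400 316891/108000 101233/36000 3277/1200
  169643/54000 11023/3600 87481/30000 15983/6000
  38821/10800 157061/45000 15343/5000 49447/18000
  6443/1620 40933/10800 19789/6000 3907/1350

Answer: 157061/45000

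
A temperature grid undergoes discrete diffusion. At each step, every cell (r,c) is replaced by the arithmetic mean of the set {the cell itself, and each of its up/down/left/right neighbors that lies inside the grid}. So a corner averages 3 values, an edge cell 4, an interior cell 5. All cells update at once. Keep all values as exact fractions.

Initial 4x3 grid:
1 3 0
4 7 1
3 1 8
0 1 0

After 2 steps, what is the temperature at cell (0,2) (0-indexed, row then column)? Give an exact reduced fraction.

Step 1: cell (0,2) = 4/3
Step 2: cell (0,2) = 97/36
Full grid after step 2:
  55/18 199/80 97/36
  697/240 177/50 331/120
  133/48 61/25 27/8
  23/18 53/24 2

Answer: 97/36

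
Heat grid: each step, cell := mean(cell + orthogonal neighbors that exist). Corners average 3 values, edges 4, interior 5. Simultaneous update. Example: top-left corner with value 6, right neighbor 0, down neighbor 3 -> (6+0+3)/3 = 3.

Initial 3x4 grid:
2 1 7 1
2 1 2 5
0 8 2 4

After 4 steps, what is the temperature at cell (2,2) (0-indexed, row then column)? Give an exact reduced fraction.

Step 1: cell (2,2) = 4
Step 2: cell (2,2) = 829/240
Step 3: cell (2,2) = 24157/7200
Step 4: cell (2,2) = 704569/216000
Full grid after step 4:
  305879/129600 286817/108000 332347/108000 53663/16200
  713117/288000 330553/120000 190189/60000 61267/18000
  339829/129600 630509/216000 704569/216000 222877/64800

Answer: 704569/216000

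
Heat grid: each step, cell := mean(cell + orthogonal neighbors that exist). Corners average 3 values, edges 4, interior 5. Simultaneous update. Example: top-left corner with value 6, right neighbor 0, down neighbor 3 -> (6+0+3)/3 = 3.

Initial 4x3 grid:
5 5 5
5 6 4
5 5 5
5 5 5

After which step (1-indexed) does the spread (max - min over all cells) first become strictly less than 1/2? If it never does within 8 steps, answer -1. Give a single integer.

Step 1: max=21/4, min=14/3, spread=7/12
Step 2: max=31/6, min=233/48, spread=5/16
  -> spread < 1/2 first at step 2
Step 3: max=12289/2400, min=533/108, spread=4001/21600
Step 4: max=24407/4800, min=1072759/216000, spread=6389/54000
Step 5: max=303881/60000, min=84097/16875, spread=1753/21600
Step 6: max=785656693/155520000, min=194194517/38880000, spread=71029/1244160
Step 7: max=19603847473/3888000000, min=4862507587/972000000, spread=410179/10368000
Step 8: max=2820315419933/559872000000, min=700796386577/139968000000, spread=45679663/1492992000

Answer: 2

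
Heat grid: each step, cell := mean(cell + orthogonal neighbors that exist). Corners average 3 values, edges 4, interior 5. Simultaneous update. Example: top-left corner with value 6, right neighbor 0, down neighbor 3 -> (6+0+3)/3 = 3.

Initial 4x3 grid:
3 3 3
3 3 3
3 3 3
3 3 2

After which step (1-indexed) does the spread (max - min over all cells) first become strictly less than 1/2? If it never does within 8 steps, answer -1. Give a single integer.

Answer: 1

Derivation:
Step 1: max=3, min=8/3, spread=1/3
  -> spread < 1/2 first at step 1
Step 2: max=3, min=49/18, spread=5/18
Step 3: max=3, min=607/216, spread=41/216
Step 4: max=3, min=73543/25920, spread=4217/25920
Step 5: max=21521/7200, min=4456451/1555200, spread=38417/311040
Step 6: max=429403/144000, min=268735789/93312000, spread=1903471/18662400
Step 7: max=12844241/4320000, min=16195170911/5598720000, spread=18038617/223948800
Step 8: max=1153473241/388800000, min=974501417149/335923200000, spread=883978523/13436928000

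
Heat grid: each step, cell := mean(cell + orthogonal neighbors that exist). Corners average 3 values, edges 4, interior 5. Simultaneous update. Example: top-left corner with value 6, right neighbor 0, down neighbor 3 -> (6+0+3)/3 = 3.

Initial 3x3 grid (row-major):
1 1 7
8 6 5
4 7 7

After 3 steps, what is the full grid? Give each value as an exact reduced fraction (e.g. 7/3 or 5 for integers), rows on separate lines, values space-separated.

After step 1:
  10/3 15/4 13/3
  19/4 27/5 25/4
  19/3 6 19/3
After step 2:
  71/18 1009/240 43/9
  1189/240 523/100 1339/240
  205/36 361/60 223/36
After step 3:
  4717/1080 65363/14400 2621/540
  71363/14400 31181/6000 78413/14400
  11999/2160 10411/1800 12809/2160

Answer: 4717/1080 65363/14400 2621/540
71363/14400 31181/6000 78413/14400
11999/2160 10411/1800 12809/2160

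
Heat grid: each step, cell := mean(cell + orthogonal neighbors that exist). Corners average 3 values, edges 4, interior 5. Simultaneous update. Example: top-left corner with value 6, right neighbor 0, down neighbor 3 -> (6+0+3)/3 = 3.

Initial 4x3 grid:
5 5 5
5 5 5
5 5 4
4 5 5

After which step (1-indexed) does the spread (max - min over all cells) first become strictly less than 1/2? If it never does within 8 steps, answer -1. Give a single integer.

Answer: 1

Derivation:
Step 1: max=5, min=14/3, spread=1/3
  -> spread < 1/2 first at step 1
Step 2: max=5, min=1133/240, spread=67/240
Step 3: max=239/48, min=10213/2160, spread=271/1080
Step 4: max=11879/2400, min=616001/129600, spread=5093/25920
Step 5: max=1065389/216000, min=37068499/7776000, spread=257101/1555200
Step 6: max=31852033/6480000, min=2231146001/466560000, spread=497603/3732480
Step 7: max=317753887/64800000, min=134173962859/27993600000, spread=123828653/1119744000
Step 8: max=28537704587/5832000000, min=8066938115681/1679616000000, spread=1215366443/13436928000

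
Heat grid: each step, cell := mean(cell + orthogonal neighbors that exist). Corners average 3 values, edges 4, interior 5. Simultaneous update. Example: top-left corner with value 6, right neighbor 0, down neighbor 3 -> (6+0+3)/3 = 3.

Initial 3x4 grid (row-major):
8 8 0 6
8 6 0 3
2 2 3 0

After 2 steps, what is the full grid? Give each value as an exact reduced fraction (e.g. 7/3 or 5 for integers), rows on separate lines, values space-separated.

Answer: 13/2 109/20 18/5 35/12
57/10 439/100 71/25 193/80
53/12 133/40 89/40 11/6

Derivation:
After step 1:
  8 11/2 7/2 3
  6 24/5 12/5 9/4
  4 13/4 5/4 2
After step 2:
  13/2 109/20 18/5 35/12
  57/10 439/100 71/25 193/80
  53/12 133/40 89/40 11/6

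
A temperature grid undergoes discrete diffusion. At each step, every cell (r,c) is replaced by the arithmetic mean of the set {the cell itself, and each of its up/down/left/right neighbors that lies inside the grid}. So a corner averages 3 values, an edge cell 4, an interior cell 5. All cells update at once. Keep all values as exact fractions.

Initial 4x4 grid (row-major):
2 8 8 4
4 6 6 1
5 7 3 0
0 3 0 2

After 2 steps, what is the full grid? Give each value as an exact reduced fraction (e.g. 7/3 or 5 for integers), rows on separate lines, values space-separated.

Answer: 179/36 701/120 649/120 163/36
1147/240 521/100 469/100 803/240
943/240 207/50 163/50 487/240
55/18 359/120 251/120 25/18

Derivation:
After step 1:
  14/3 6 13/2 13/3
  17/4 31/5 24/5 11/4
  4 24/5 16/5 3/2
  8/3 5/2 2 2/3
After step 2:
  179/36 701/120 649/120 163/36
  1147/240 521/100 469/100 803/240
  943/240 207/50 163/50 487/240
  55/18 359/120 251/120 25/18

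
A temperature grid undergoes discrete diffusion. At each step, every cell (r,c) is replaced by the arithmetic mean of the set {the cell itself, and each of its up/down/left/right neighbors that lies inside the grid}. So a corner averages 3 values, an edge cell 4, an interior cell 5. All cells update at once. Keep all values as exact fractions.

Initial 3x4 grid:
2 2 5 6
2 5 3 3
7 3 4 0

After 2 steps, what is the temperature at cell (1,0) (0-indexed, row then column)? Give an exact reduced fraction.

Answer: 13/4

Derivation:
Step 1: cell (1,0) = 4
Step 2: cell (1,0) = 13/4
Full grid after step 2:
  19/6 25/8 97/24 35/9
  13/4 77/20 33/10 7/2
  17/4 57/16 163/48 47/18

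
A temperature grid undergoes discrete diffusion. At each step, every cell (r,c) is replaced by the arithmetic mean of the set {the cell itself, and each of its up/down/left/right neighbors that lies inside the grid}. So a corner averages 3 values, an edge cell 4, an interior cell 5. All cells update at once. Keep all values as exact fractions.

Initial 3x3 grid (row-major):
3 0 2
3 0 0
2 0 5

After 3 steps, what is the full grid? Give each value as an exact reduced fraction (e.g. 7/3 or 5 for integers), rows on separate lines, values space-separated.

After step 1:
  2 5/4 2/3
  2 3/5 7/4
  5/3 7/4 5/3
After step 2:
  7/4 271/240 11/9
  47/30 147/100 281/240
  65/36 341/240 31/18
After step 3:
  1067/720 20057/14400 317/270
  5933/3600 2703/2000 20107/14400
  3451/2160 23107/14400 1553/1080

Answer: 1067/720 20057/14400 317/270
5933/3600 2703/2000 20107/14400
3451/2160 23107/14400 1553/1080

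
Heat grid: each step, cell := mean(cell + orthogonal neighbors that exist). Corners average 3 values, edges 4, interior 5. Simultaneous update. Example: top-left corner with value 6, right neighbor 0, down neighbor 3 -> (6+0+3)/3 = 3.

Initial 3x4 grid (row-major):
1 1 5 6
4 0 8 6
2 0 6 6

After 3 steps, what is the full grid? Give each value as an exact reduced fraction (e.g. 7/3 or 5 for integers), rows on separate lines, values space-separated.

After step 1:
  2 7/4 5 17/3
  7/4 13/5 5 13/2
  2 2 5 6
After step 2:
  11/6 227/80 209/48 103/18
  167/80 131/50 241/50 139/24
  23/12 29/10 9/2 35/6
After step 3:
  811/360 2329/800 31921/7200 2285/432
  3383/1600 3053/1000 26503/6000 39901/7200
  1657/720 3581/1200 677/150 43/8

Answer: 811/360 2329/800 31921/7200 2285/432
3383/1600 3053/1000 26503/6000 39901/7200
1657/720 3581/1200 677/150 43/8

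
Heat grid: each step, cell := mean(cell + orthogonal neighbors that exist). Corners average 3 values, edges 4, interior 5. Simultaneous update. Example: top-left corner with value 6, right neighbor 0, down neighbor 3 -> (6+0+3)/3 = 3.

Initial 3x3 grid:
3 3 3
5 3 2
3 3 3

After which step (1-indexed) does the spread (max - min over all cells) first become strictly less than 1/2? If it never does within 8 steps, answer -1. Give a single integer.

Answer: 3

Derivation:
Step 1: max=11/3, min=8/3, spread=1
Step 2: max=421/120, min=101/36, spread=253/360
Step 3: max=24077/7200, min=41479/14400, spread=89/192
  -> spread < 1/2 first at step 3
Step 4: max=1422169/432000, min=2561213/864000, spread=755/2304
Step 5: max=83813393/25920000, min=155714911/51840000, spread=6353/27648
Step 6: max=4981705621/1555200000, min=9461558117/3110400000, spread=53531/331776
Step 7: max=296475533237/93312000000, min=571812644599/186624000000, spread=450953/3981312
Step 8: max=17699011897489/5598720000000, min=34507623091853/11197440000000, spread=3799043/47775744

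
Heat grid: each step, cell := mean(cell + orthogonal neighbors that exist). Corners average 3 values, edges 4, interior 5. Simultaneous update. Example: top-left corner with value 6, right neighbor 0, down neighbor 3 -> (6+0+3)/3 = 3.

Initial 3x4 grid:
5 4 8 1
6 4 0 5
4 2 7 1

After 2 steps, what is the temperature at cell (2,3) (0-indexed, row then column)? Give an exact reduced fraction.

Step 1: cell (2,3) = 13/3
Step 2: cell (2,3) = 103/36
Full grid after step 2:
  5 167/40 539/120 29/9
  339/80 89/20 31/10 311/80
  13/3 279/80 953/240 103/36

Answer: 103/36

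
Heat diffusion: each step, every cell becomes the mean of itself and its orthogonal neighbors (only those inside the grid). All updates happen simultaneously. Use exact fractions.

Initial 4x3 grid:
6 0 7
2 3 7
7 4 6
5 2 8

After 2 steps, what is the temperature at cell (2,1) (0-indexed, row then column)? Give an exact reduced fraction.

Step 1: cell (2,1) = 22/5
Step 2: cell (2,1) = 231/50
Full grid after step 2:
  67/18 109/30 173/36
  223/60 437/100 149/30
  271/60 231/50 163/30
  167/36 383/80 49/9

Answer: 231/50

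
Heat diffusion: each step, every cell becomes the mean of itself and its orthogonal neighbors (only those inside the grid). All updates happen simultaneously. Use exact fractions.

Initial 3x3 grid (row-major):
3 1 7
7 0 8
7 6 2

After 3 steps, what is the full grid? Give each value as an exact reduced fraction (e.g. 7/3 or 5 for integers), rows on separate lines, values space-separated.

Answer: 2221/540 18701/4800 584/135
61453/14400 2253/500 62153/14400
2641/540 21901/4800 644/135

Derivation:
After step 1:
  11/3 11/4 16/3
  17/4 22/5 17/4
  20/3 15/4 16/3
After step 2:
  32/9 323/80 37/9
  1139/240 97/25 1159/240
  44/9 403/80 40/9
After step 3:
  2221/540 18701/4800 584/135
  61453/14400 2253/500 62153/14400
  2641/540 21901/4800 644/135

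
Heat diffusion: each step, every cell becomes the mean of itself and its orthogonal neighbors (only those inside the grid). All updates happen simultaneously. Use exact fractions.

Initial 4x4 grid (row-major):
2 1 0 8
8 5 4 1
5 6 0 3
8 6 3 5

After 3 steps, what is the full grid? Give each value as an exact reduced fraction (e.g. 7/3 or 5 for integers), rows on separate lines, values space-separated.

After step 1:
  11/3 2 13/4 3
  5 24/5 2 4
  27/4 22/5 16/5 9/4
  19/3 23/4 7/2 11/3
After step 2:
  32/9 823/240 41/16 41/12
  1213/240 91/25 69/20 45/16
  1349/240 249/50 307/100 787/240
  113/18 1199/240 967/240 113/36
After step 3:
  2167/540 23737/7200 1543/480 211/72
  32167/7200 3083/750 3107/1000 311/96
  39479/7200 1673/375 2257/600 22141/7200
  3041/540 36509/7200 27421/7200 3761/1080

Answer: 2167/540 23737/7200 1543/480 211/72
32167/7200 3083/750 3107/1000 311/96
39479/7200 1673/375 2257/600 22141/7200
3041/540 36509/7200 27421/7200 3761/1080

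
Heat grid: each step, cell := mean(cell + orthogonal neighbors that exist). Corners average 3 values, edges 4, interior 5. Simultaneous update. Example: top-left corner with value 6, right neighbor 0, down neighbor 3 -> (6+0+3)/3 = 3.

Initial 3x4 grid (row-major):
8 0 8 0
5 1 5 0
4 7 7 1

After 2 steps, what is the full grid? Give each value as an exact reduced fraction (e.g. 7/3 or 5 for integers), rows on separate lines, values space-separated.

After step 1:
  13/3 17/4 13/4 8/3
  9/2 18/5 21/5 3/2
  16/3 19/4 5 8/3
After step 2:
  157/36 463/120 431/120 89/36
  533/120 213/50 351/100 331/120
  175/36 1121/240 997/240 55/18

Answer: 157/36 463/120 431/120 89/36
533/120 213/50 351/100 331/120
175/36 1121/240 997/240 55/18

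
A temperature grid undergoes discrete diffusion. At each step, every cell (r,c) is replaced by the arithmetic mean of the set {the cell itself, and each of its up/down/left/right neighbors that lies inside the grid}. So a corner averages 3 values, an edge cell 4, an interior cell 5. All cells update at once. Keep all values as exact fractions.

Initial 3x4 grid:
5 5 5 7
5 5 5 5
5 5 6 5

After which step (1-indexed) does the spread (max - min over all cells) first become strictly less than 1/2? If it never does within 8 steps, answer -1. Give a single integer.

Answer: 3

Derivation:
Step 1: max=17/3, min=5, spread=2/3
Step 2: max=50/9, min=5, spread=5/9
Step 3: max=1469/270, min=121/24, spread=431/1080
  -> spread < 1/2 first at step 3
Step 4: max=349417/64800, min=45631/9000, spread=104369/324000
Step 5: max=20812373/3888000, min=687641/135000, spread=5041561/19440000
Step 6: max=1242617527/233280000, min=165695701/32400000, spread=248042399/1166400000
Step 7: max=74265141293/13996800000, min=4987204267/972000000, spread=12246999241/69984000000
Step 8: max=4442511899287/839808000000, min=600148679731/116640000000, spread=607207026119/4199040000000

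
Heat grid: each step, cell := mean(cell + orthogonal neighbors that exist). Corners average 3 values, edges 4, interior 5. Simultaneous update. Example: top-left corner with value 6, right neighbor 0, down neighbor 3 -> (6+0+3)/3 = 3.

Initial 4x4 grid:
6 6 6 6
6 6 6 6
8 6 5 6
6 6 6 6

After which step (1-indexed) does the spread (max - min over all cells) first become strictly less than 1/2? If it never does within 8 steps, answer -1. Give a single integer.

Step 1: max=20/3, min=23/4, spread=11/12
Step 2: max=97/15, min=35/6, spread=19/30
Step 3: max=13687/2160, min=14081/2400, spread=10141/21600
  -> spread < 1/2 first at step 3
Step 4: max=81089/12960, min=63613/10800, spread=23767/64800
Step 5: max=12083023/1944000, min=12781937/2160000, spread=5792797/19440000
Step 6: max=360381193/58320000, min=384759881/64800000, spread=140973001/583200000
Step 7: max=10767810847/1749600000, min=11577120881/1944000000, spread=3484020541/17496000000
Step 8: max=64394175701/10497600000, min=348170057093/58320000000, spread=86178271213/524880000000

Answer: 3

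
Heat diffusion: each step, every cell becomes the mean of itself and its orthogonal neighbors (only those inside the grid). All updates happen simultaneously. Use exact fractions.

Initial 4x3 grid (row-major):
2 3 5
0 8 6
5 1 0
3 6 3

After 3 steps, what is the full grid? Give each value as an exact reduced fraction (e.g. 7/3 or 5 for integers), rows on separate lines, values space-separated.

After step 1:
  5/3 9/2 14/3
  15/4 18/5 19/4
  9/4 4 5/2
  14/3 13/4 3
After step 2:
  119/36 433/120 167/36
  169/60 103/25 931/240
  11/3 78/25 57/16
  61/18 179/48 35/12
After step 3:
  3503/1080 28211/7200 8731/2160
  6259/1800 21053/6000 29161/7200
  11693/3600 10919/3000 8087/2400
  1553/432 47357/14400 245/72

Answer: 3503/1080 28211/7200 8731/2160
6259/1800 21053/6000 29161/7200
11693/3600 10919/3000 8087/2400
1553/432 47357/14400 245/72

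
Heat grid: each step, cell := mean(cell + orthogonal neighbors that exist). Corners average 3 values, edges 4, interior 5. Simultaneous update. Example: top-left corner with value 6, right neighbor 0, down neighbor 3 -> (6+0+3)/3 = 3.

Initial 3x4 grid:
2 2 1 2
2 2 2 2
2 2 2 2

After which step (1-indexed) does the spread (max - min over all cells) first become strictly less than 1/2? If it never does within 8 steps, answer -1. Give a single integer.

Answer: 1

Derivation:
Step 1: max=2, min=5/3, spread=1/3
  -> spread < 1/2 first at step 1
Step 2: max=2, min=209/120, spread=31/120
Step 3: max=2, min=1949/1080, spread=211/1080
Step 4: max=3553/1800, min=199103/108000, spread=14077/108000
Step 5: max=212317/108000, min=1803593/972000, spread=5363/48600
Step 6: max=117131/60000, min=54579191/29160000, spread=93859/1166400
Step 7: max=189063533/97200000, min=3288925519/1749600000, spread=4568723/69984000
Step 8: max=5650381111/2916000000, min=198171564371/104976000000, spread=8387449/167961600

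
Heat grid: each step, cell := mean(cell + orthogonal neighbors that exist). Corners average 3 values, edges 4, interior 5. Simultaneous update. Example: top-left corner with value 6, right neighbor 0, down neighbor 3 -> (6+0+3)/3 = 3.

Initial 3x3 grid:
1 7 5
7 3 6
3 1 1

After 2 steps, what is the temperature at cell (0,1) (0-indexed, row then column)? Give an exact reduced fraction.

Answer: 99/20

Derivation:
Step 1: cell (0,1) = 4
Step 2: cell (0,1) = 99/20
Full grid after step 2:
  25/6 99/20 55/12
  509/120 361/100 1033/240
  55/18 197/60 101/36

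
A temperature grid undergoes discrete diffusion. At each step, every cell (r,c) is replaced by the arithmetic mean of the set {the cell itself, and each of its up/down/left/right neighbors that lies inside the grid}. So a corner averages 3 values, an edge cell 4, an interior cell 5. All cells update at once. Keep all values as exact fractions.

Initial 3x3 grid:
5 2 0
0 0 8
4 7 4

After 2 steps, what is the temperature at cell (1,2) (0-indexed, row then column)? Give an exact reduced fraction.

Step 1: cell (1,2) = 3
Step 2: cell (1,2) = 241/60
Full grid after step 2:
  19/9 649/240 97/36
  233/80 283/100 241/60
  29/9 343/80 157/36

Answer: 241/60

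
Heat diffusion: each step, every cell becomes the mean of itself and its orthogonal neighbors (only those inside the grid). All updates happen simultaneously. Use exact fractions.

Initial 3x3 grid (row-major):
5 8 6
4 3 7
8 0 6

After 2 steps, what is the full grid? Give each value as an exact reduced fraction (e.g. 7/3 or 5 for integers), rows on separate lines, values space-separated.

Answer: 97/18 677/120 6
143/30 493/100 637/120
53/12 1019/240 169/36

Derivation:
After step 1:
  17/3 11/2 7
  5 22/5 11/2
  4 17/4 13/3
After step 2:
  97/18 677/120 6
  143/30 493/100 637/120
  53/12 1019/240 169/36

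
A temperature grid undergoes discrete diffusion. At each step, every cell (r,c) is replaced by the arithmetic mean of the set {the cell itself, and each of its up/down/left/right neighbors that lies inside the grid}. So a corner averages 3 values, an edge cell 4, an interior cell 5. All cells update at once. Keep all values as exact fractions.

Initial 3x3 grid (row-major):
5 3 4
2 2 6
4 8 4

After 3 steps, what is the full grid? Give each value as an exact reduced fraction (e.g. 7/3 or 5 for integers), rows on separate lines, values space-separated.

Answer: 7967/2160 27067/7200 4471/1080
6101/1600 25283/6000 15571/3600
9247/2160 31867/7200 1717/360

Derivation:
After step 1:
  10/3 7/2 13/3
  13/4 21/5 4
  14/3 9/2 6
After step 2:
  121/36 461/120 71/18
  309/80 389/100 139/30
  149/36 581/120 29/6
After step 3:
  7967/2160 27067/7200 4471/1080
  6101/1600 25283/6000 15571/3600
  9247/2160 31867/7200 1717/360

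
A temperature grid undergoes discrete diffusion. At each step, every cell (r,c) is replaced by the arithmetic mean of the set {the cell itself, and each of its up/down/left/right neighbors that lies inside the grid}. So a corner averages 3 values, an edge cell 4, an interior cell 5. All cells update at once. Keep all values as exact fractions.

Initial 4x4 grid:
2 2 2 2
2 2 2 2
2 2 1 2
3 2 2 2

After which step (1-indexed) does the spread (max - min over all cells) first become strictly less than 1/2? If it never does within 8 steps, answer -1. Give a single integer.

Step 1: max=7/3, min=7/4, spread=7/12
Step 2: max=41/18, min=89/50, spread=112/225
  -> spread < 1/2 first at step 2
Step 3: max=4613/2160, min=4433/2400, spread=6233/21600
Step 4: max=136511/64800, min=40583/21600, spread=7381/32400
Step 5: max=4007981/1944000, min=4092041/2160000, spread=3251441/19440000
Step 6: max=23849263/11664000, min=37165691/19440000, spread=3874621/29160000
Step 7: max=3544412993/1749600000, min=3733550633/1944000000, spread=1842174233/17496000000
Step 8: max=105788390771/52488000000, min=112590276347/58320000000, spread=44571420587/524880000000

Answer: 2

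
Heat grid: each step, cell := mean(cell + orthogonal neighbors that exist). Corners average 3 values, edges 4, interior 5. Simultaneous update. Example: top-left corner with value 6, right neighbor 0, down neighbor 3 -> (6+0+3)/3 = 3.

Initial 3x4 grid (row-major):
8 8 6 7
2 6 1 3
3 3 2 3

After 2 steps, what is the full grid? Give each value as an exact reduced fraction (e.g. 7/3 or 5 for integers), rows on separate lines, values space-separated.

Answer: 71/12 45/8 643/120 43/9
209/48 457/100 377/100 151/40
131/36 149/48 721/240 101/36

Derivation:
After step 1:
  6 7 11/2 16/3
  19/4 4 18/5 7/2
  8/3 7/2 9/4 8/3
After step 2:
  71/12 45/8 643/120 43/9
  209/48 457/100 377/100 151/40
  131/36 149/48 721/240 101/36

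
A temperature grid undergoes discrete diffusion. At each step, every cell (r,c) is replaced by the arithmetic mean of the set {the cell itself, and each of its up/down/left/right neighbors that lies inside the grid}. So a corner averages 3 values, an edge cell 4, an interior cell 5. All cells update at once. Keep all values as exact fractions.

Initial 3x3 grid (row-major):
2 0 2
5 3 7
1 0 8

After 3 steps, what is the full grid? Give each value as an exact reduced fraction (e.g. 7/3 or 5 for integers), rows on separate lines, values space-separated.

After step 1:
  7/3 7/4 3
  11/4 3 5
  2 3 5
After step 2:
  41/18 121/48 13/4
  121/48 31/10 4
  31/12 13/4 13/3
After step 3:
  527/216 8027/2880 469/144
  7547/2880 1847/600 881/240
  401/144 199/60 139/36

Answer: 527/216 8027/2880 469/144
7547/2880 1847/600 881/240
401/144 199/60 139/36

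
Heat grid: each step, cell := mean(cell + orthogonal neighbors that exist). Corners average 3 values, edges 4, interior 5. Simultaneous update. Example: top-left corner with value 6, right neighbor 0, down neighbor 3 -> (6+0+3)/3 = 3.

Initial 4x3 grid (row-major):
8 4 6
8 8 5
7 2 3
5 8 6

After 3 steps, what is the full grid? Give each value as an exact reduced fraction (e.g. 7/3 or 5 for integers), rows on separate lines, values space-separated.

After step 1:
  20/3 13/2 5
  31/4 27/5 11/2
  11/2 28/5 4
  20/3 21/4 17/3
After step 2:
  251/36 707/120 17/3
  1519/240 123/20 199/40
  1531/240 103/20 623/120
  209/36 1391/240 179/36
After step 3:
  13819/2160 1777/288 248/45
  9299/1440 6839/1200 1319/240
  8519/1440 86/15 913/180
  6473/1080 15641/2880 11491/2160

Answer: 13819/2160 1777/288 248/45
9299/1440 6839/1200 1319/240
8519/1440 86/15 913/180
6473/1080 15641/2880 11491/2160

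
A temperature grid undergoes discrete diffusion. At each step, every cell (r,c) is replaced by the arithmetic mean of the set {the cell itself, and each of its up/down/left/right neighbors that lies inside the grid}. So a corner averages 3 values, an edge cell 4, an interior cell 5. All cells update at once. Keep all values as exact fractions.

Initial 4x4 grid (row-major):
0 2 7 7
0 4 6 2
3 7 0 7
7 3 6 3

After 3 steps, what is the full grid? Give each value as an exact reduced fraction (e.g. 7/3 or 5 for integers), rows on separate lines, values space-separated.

After step 1:
  2/3 13/4 11/2 16/3
  7/4 19/5 19/5 11/2
  17/4 17/5 26/5 3
  13/3 23/4 3 16/3
After step 2:
  17/9 793/240 1073/240 49/9
  157/60 16/5 119/25 529/120
  103/30 112/25 92/25 571/120
  43/9 989/240 1157/240 34/9
After step 3:
  5623/2160 4631/1440 32363/7200 10313/2160
  401/144 22033/6000 24623/6000 8717/1800
  13777/3600 22697/6000 26999/6000 7481/1800
  8879/2160 32759/7200 29519/7200 9617/2160

Answer: 5623/2160 4631/1440 32363/7200 10313/2160
401/144 22033/6000 24623/6000 8717/1800
13777/3600 22697/6000 26999/6000 7481/1800
8879/2160 32759/7200 29519/7200 9617/2160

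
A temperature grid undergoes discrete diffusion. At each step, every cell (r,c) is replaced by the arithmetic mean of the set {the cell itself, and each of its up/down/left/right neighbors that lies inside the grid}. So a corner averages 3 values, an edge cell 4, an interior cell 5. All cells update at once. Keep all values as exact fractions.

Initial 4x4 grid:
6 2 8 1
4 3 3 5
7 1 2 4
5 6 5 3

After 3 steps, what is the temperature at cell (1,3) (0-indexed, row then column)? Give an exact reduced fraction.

Step 1: cell (1,3) = 13/4
Step 2: cell (1,3) = 937/240
Step 3: cell (1,3) = 26023/7200
Full grid after step 3:
  1471/360 3329/800 27193/7200 1079/270
  10427/2400 3727/1000 5779/1500 26023/7200
  10283/2400 33/8 446/125 119/32
  1693/360 10043/2400 1903/480 133/36

Answer: 26023/7200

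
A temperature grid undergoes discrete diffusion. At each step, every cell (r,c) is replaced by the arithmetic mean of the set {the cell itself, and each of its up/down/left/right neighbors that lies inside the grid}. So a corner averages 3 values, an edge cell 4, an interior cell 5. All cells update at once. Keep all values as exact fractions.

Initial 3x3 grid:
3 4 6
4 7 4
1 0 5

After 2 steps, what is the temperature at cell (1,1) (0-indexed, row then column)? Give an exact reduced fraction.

Answer: 213/50

Derivation:
Step 1: cell (1,1) = 19/5
Step 2: cell (1,1) = 213/50
Full grid after step 2:
  149/36 257/60 91/18
  773/240 213/50 509/120
  26/9 703/240 47/12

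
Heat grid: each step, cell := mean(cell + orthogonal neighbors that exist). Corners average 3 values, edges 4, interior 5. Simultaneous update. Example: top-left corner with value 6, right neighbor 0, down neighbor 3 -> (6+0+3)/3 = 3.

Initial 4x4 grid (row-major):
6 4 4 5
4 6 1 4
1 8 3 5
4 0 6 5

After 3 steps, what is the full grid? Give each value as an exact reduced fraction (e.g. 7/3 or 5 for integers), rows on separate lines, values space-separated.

Answer: 1217/270 15659/3600 14779/3600 4303/1080
15059/3600 1606/375 12133/3000 919/225
14099/3600 11513/3000 6359/1500 1883/450
3683/1080 1753/450 904/225 2399/540

Derivation:
After step 1:
  14/3 5 7/2 13/3
  17/4 23/5 18/5 15/4
  17/4 18/5 23/5 17/4
  5/3 9/2 7/2 16/3
After step 2:
  167/36 533/120 493/120 139/36
  533/120 421/100 401/100 239/60
  413/120 431/100 391/100 269/60
  125/36 199/60 269/60 157/36
After step 3:
  1217/270 15659/3600 14779/3600 4303/1080
  15059/3600 1606/375 12133/3000 919/225
  14099/3600 11513/3000 6359/1500 1883/450
  3683/1080 1753/450 904/225 2399/540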